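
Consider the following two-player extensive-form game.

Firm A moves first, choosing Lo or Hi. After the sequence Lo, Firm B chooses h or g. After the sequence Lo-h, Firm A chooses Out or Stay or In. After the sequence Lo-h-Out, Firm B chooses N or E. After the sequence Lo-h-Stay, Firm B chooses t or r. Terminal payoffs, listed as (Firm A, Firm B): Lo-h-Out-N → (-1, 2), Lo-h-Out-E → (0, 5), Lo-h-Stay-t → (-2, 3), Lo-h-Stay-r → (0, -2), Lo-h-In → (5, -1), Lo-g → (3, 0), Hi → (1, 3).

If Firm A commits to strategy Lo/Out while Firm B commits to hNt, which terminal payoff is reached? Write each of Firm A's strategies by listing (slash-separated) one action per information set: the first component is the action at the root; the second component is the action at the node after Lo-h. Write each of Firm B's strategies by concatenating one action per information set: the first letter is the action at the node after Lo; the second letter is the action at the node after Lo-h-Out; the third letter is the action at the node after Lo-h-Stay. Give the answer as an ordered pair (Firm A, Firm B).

(-1, 2)

Trace the play path from the root:
  Firm A plays Lo
  Firm B plays h at [Lo]
  Firm A plays Out at [Lo-h]
  Firm B plays N at [Lo-h-Out]
→ terminal payoff (-1, 2).
(Firm B's choice at the node after Lo-h-Stay is never reached on this path, so it doesn't affect the outcome.)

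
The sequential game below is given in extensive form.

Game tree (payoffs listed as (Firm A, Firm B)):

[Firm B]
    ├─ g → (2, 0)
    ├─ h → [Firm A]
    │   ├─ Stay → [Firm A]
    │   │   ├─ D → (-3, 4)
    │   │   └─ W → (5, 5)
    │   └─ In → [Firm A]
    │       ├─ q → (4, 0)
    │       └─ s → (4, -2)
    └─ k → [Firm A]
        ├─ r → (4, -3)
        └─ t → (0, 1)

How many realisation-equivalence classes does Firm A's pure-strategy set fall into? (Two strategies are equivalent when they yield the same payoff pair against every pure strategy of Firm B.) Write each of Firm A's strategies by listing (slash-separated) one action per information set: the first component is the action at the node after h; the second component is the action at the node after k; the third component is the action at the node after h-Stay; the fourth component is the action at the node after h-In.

8

Firm A has 16 pure strategies: Stay/r/D/q, Stay/r/D/s, Stay/r/W/q, Stay/r/W/s, Stay/t/D/q, Stay/t/D/s, Stay/t/W/q, Stay/t/W/s, In/r/D/q, In/r/D/s, In/r/W/q, In/r/W/s, In/t/D/q, In/t/D/s, In/t/W/q, In/t/W/s. Columns: g, h, k.
{Stay/r/D/q, Stay/r/D/s} → row (2,0) (-3,4) (4,-3)
{Stay/r/W/q, Stay/r/W/s} → row (2,0) (5,5) (4,-3)
{Stay/t/D/q, Stay/t/D/s} → row (2,0) (-3,4) (0,1)
{Stay/t/W/q, Stay/t/W/s} → row (2,0) (5,5) (0,1)
{In/r/D/q, In/r/W/q} → row (2,0) (4,0) (4,-3)
{In/r/D/s, In/r/W/s} → row (2,0) (4,-2) (4,-3)
{In/t/D/q, In/t/W/q} → row (2,0) (4,0) (0,1)
{In/t/D/s, In/t/W/s} → row (2,0) (4,-2) (0,1)
That's 8 distinct rows out of 16 strategies.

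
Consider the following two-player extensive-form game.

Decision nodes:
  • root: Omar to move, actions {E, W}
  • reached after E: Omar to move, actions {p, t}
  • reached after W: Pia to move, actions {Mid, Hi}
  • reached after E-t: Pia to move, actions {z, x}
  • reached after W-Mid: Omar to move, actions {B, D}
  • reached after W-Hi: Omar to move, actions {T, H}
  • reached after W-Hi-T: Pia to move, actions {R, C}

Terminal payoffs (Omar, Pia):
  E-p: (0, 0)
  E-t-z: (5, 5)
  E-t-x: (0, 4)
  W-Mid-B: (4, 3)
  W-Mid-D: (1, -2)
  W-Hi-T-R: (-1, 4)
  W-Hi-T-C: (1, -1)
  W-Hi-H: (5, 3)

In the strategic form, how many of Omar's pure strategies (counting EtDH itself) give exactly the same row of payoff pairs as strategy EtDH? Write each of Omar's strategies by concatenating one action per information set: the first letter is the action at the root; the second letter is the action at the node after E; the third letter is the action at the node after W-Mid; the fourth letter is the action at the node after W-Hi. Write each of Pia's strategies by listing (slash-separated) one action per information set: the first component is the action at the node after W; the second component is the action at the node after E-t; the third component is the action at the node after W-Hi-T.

4

Row for EtDH (columns Mid/z/R, Mid/z/C, Mid/x/R, Mid/x/C, Hi/z/R, Hi/z/C, Hi/x/R, Hi/x/C): (5,5) (5,5) (0,4) (0,4) (5,5) (5,5) (0,4) (0,4).
Under EtDH, Omar's choice at the node after W-Mid and at the node after W-Hi can never be reached regardless of what Pia does, so varying those choices leaves every outcome unchanged.
Holding the reachable choices fixed and varying the unreachable ones freely already gives 2 × 2 = 4 equivalent strategies.
No other strategy reproduces this row, so those 4 are the full class: EtBT, EtBH, EtDT, EtDH.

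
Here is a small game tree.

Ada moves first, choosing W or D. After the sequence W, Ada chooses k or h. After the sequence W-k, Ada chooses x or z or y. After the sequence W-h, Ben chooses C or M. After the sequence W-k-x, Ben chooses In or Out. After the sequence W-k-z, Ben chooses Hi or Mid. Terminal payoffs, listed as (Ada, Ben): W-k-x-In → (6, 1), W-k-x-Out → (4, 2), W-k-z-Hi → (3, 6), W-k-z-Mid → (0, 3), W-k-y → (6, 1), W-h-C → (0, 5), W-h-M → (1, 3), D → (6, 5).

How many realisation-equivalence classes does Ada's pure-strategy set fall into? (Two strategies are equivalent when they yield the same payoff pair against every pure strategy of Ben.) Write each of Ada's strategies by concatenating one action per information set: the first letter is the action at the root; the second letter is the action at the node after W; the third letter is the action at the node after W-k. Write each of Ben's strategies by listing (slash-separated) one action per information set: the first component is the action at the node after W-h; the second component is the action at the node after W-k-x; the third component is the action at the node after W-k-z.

5

Ada has 12 pure strategies: Wkx, Wkz, Wky, Whx, Whz, Why, Dkx, Dkz, Dky, Dhx, Dhz, Dhy. Columns: C/In/Hi, C/In/Mid, C/Out/Hi, C/Out/Mid, M/In/Hi, M/In/Mid, M/Out/Hi, M/Out/Mid.
{Wkx} → row (6,1) (6,1) (4,2) (4,2) (6,1) (6,1) (4,2) (4,2)
{Wkz} → row (3,6) (0,3) (3,6) (0,3) (3,6) (0,3) (3,6) (0,3)
{Wky} → row (6,1) (6,1) (6,1) (6,1) (6,1) (6,1) (6,1) (6,1)
{Whx, Whz, Why} → row (0,5) (0,5) (0,5) (0,5) (1,3) (1,3) (1,3) (1,3)
{Dkx, Dkz, Dky, Dhx, Dhz, Dhy} → row (6,5) (6,5) (6,5) (6,5) (6,5) (6,5) (6,5) (6,5)
That's 5 distinct rows out of 12 strategies.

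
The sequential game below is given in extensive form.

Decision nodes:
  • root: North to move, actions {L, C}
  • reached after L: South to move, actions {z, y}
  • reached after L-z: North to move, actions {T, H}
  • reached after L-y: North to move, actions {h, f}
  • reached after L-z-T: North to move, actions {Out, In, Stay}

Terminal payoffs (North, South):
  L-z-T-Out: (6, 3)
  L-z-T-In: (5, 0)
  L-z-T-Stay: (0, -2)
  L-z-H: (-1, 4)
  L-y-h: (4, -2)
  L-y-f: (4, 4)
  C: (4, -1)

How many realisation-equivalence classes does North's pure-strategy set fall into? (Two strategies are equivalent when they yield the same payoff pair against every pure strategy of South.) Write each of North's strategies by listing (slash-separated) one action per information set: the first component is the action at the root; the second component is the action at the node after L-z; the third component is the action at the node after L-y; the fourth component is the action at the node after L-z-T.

9

North has 24 pure strategies: L/T/h/Out, L/T/h/In, L/T/h/Stay, L/T/f/Out, L/T/f/In, L/T/f/Stay, L/H/h/Out, L/H/h/In, L/H/h/Stay, L/H/f/Out, L/H/f/In, L/H/f/Stay, C/T/h/Out, C/T/h/In, C/T/h/Stay, C/T/f/Out, C/T/f/In, C/T/f/Stay, C/H/h/Out, C/H/h/In, C/H/h/Stay, C/H/f/Out, C/H/f/In, C/H/f/Stay. Columns: z, y.
{L/T/h/Out} → row (6,3) (4,-2)
{L/T/h/In} → row (5,0) (4,-2)
{L/T/h/Stay} → row (0,-2) (4,-2)
{L/T/f/Out} → row (6,3) (4,4)
{L/T/f/In} → row (5,0) (4,4)
{L/T/f/Stay} → row (0,-2) (4,4)
{L/H/h/Out, L/H/h/In, L/H/h/Stay} → row (-1,4) (4,-2)
{L/H/f/Out, L/H/f/In, L/H/f/Stay} → row (-1,4) (4,4)
{C/T/h/Out, C/T/h/In, C/T/h/Stay, C/T/f/Out, C/T/f/In, C/T/f/Stay, C/H/h/Out, C/H/h/In, C/H/h/Stay, C/H/f/Out, C/H/f/In, C/H/f/Stay} → row (4,-1) (4,-1)
That's 9 distinct rows out of 24 strategies.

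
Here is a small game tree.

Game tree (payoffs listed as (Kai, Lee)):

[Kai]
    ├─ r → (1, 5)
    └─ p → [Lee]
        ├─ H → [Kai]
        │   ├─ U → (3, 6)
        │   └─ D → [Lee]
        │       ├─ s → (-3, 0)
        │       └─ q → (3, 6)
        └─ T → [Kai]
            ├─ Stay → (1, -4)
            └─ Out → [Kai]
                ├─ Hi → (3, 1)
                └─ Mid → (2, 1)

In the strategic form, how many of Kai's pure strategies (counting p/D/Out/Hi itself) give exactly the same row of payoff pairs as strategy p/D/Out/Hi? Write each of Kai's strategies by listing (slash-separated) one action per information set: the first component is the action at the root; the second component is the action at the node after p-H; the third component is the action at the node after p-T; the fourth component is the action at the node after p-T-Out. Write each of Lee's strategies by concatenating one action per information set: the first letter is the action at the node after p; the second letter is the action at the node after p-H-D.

Row for p/D/Out/Hi (columns Hs, Hq, Ts, Tq): (-3,0) (3,6) (3,1) (3,1).
Every one of Kai's information sets is on the play path for some reply by Lee when Kai follows p/D/Out/Hi.
Changing the action at any of them therefore changes at least one column, so only p/D/Out/Hi itself gives this row.

1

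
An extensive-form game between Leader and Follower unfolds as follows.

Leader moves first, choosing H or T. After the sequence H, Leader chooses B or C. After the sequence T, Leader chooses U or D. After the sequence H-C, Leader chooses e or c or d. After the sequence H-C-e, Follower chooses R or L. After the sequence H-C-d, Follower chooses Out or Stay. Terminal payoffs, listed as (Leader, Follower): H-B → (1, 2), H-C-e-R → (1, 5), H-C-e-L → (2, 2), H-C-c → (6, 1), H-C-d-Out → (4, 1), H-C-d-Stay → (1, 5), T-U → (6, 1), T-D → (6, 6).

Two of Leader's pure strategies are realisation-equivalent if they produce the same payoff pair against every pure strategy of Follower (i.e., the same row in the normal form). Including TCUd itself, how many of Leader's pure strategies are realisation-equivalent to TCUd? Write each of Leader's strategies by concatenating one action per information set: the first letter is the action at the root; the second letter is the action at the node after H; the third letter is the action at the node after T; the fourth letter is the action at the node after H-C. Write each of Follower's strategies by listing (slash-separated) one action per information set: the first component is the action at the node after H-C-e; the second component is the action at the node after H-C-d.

Row for TCUd (columns R/Out, R/Stay, L/Out, L/Stay): (6,1) (6,1) (6,1) (6,1).
Under TCUd, Leader's choice at the node after H and at the node after H-C can never be reached regardless of what Follower does, so varying those choices leaves every outcome unchanged.
Holding the reachable choices fixed and varying the unreachable ones freely already gives 2 × 3 = 6 equivalent strategies.
Checking the remaining rows, HCUc, HCDc also happen to give the same payoffs in every column, bringing the total to 8: HCUc, HCDc, TBUe, TBUc, TBUd, TCUe, TCUc, TCUd.

8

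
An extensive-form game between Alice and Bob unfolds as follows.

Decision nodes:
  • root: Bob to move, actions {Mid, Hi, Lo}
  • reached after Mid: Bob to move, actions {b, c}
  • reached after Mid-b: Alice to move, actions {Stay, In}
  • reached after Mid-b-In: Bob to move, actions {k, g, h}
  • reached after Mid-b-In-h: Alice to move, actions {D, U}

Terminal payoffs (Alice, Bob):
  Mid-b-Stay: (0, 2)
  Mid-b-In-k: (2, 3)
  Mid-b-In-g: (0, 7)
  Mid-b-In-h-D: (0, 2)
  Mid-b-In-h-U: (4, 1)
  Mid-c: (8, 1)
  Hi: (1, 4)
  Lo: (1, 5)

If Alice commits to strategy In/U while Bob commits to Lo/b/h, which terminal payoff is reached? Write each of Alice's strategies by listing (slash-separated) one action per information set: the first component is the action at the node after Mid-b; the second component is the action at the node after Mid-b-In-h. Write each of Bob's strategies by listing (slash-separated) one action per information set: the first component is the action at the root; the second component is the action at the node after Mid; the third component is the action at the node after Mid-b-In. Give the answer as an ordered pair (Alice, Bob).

(1, 5)

Trace the play path from the root:
  Bob plays Lo
→ terminal payoff (1, 5).
(Alice's choice at the node after Mid-b is never reached on this path, so it doesn't affect the outcome.)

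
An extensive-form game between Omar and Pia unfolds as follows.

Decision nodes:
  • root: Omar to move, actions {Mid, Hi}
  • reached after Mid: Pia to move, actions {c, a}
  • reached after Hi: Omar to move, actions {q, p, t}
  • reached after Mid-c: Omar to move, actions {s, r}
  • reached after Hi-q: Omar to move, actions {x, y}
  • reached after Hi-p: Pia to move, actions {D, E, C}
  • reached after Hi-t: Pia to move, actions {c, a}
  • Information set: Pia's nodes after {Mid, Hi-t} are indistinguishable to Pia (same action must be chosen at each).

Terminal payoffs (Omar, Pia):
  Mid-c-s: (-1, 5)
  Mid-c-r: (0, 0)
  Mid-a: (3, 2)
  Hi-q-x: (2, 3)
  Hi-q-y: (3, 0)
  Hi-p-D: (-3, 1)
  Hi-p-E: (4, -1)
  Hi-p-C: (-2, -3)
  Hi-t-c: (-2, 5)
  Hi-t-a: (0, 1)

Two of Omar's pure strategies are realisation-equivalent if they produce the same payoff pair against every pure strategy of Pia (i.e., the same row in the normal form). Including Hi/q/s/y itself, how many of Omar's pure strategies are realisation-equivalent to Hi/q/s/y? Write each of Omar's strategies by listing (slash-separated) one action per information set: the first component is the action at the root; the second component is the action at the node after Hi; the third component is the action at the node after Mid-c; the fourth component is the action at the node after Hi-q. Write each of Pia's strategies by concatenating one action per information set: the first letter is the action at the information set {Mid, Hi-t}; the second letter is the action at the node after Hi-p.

Row for Hi/q/s/y (columns cD, cE, cC, aD, aE, aC): (3,0) (3,0) (3,0) (3,0) (3,0) (3,0).
Under Hi/q/s/y, Omar's choice at the node after Mid-c can never be reached regardless of what Pia does, so varying those choices leaves every outcome unchanged.
Holding the reachable choices fixed and varying the unreachable one freely already gives 2 equivalent strategies.
No other strategy reproduces this row, so those 2 are the full class: Hi/q/s/y, Hi/q/r/y.

2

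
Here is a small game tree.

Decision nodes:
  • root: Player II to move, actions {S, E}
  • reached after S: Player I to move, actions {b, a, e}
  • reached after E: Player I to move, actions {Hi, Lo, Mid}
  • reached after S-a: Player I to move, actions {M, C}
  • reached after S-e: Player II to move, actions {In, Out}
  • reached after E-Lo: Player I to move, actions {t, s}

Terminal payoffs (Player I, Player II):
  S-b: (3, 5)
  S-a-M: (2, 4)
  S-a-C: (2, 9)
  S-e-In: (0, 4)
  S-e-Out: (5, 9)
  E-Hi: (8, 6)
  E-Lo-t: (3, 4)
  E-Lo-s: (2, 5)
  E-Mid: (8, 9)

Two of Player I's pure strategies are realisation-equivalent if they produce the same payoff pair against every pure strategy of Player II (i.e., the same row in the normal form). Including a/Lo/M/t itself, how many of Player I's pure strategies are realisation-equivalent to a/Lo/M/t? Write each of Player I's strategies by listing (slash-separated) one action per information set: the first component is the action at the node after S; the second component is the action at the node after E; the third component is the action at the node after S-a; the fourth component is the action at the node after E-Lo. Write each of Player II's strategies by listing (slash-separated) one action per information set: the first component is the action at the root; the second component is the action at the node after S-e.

Row for a/Lo/M/t (columns S/In, S/Out, E/In, E/Out): (2,4) (2,4) (3,4) (3,4).
Every one of Player I's information sets is on the play path for some reply by Player II when Player I follows a/Lo/M/t.
Changing the action at any of them therefore changes at least one column, so only a/Lo/M/t itself gives this row.

1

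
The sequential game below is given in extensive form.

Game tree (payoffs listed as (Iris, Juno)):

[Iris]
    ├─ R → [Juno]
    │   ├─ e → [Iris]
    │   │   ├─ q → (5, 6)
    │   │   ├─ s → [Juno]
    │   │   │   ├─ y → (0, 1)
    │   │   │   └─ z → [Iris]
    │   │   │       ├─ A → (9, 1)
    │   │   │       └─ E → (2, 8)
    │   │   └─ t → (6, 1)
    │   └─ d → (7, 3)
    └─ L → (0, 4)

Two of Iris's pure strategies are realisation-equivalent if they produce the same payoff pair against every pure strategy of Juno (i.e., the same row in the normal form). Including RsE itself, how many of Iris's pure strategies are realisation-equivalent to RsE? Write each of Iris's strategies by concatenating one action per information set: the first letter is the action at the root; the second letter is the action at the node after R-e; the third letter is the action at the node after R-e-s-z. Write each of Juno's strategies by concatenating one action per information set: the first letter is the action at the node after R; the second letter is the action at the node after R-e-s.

1

Row for RsE (columns ey, ez, dy, dz): (0,1) (2,8) (7,3) (7,3).
Every one of Iris's information sets is on the play path for some reply by Juno when Iris follows RsE.
Changing the action at any of them therefore changes at least one column, so only RsE itself gives this row.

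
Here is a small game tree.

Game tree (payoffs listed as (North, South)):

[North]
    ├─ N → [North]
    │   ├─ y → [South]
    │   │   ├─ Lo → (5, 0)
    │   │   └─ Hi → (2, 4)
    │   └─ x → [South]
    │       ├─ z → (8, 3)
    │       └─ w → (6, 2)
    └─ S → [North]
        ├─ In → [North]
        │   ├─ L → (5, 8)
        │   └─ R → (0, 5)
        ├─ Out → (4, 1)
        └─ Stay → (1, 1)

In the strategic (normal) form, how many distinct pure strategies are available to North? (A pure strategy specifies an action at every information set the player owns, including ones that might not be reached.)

North owns the root with actions {N, S} — two choices.
North owns the node after N with actions {y, x} — two choices.
North owns the node after S with actions {In, Out, Stay} — three choices.
North owns the node after S-In with actions {L, R} — two choices.
A pure strategy fixes one action at each information set independently, so the count is the product 2 × 2 × 3 × 2 = 24.

24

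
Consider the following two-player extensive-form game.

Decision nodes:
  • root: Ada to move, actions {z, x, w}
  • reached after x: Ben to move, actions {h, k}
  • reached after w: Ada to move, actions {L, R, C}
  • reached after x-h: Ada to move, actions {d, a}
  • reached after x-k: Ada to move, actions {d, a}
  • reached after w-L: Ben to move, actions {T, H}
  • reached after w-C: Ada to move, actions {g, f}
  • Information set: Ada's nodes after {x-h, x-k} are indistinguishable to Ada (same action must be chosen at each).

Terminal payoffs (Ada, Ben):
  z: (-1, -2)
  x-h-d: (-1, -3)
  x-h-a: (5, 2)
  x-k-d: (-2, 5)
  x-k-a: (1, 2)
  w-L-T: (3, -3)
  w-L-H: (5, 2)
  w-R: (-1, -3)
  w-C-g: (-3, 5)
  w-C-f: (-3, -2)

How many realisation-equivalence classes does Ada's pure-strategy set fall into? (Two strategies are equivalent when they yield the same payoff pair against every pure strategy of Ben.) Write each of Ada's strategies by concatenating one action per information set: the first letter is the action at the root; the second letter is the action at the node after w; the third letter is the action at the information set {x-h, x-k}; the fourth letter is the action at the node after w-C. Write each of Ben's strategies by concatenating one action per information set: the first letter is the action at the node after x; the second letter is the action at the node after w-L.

Ada has 36 pure strategies: zLdg, zLdf, zLag, zLaf, zRdg, zRdf, zRag, zRaf, zCdg, zCdf, zCag, zCaf, xLdg, xLdf, xLag, xLaf, xRdg, xRdf, xRag, xRaf, xCdg, xCdf, xCag, xCaf, wLdg, wLdf, wLag, wLaf, wRdg, wRdf, wRag, wRaf, wCdg, wCdf, wCag, wCaf. Columns: hT, hH, kT, kH.
{zLdg, zLdf, zLag, zLaf, zRdg, zRdf, zRag, zRaf, zCdg, zCdf, zCag, zCaf} → row (-1,-2) (-1,-2) (-1,-2) (-1,-2)
{xLdg, xLdf, xRdg, xRdf, xCdg, xCdf} → row (-1,-3) (-1,-3) (-2,5) (-2,5)
{xLag, xLaf, xRag, xRaf, xCag, xCaf} → row (5,2) (5,2) (1,2) (1,2)
{wLdg, wLdf, wLag, wLaf} → row (3,-3) (5,2) (3,-3) (5,2)
{wRdg, wRdf, wRag, wRaf} → row (-1,-3) (-1,-3) (-1,-3) (-1,-3)
{wCdg, wCag} → row (-3,5) (-3,5) (-3,5) (-3,5)
{wCdf, wCaf} → row (-3,-2) (-3,-2) (-3,-2) (-3,-2)
That's 7 distinct rows out of 36 strategies.

7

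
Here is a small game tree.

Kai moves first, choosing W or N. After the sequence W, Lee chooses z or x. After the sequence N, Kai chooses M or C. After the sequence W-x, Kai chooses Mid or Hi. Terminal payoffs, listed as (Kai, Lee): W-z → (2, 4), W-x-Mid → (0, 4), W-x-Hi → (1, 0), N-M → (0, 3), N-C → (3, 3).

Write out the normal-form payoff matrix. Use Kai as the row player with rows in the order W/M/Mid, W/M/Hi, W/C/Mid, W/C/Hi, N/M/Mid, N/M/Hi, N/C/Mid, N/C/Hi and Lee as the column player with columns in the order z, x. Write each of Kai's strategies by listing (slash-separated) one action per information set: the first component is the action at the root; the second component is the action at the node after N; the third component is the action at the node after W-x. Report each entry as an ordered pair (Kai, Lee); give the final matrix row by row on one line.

               z        x
W/M/Mid    (2,4)    (0,4)
 W/M/Hi    (2,4)    (1,0)
W/C/Mid    (2,4)    (0,4)
 W/C/Hi    (2,4)    (1,0)
N/M/Mid    (0,3)    (0,3)
 N/M/Hi    (0,3)    (0,3)
N/C/Mid    (3,3)    (3,3)
 N/C/Hi    (3,3)    (3,3)

W/M/Mid: (2,4) (0,4) | W/M/Hi: (2,4) (1,0) | W/C/Mid: (2,4) (0,4) | W/C/Hi: (2,4) (1,0) | N/M/Mid: (0,3) (0,3) | N/M/Hi: (0,3) (0,3) | N/C/Mid: (3,3) (3,3) | N/C/Hi: (3,3) (3,3)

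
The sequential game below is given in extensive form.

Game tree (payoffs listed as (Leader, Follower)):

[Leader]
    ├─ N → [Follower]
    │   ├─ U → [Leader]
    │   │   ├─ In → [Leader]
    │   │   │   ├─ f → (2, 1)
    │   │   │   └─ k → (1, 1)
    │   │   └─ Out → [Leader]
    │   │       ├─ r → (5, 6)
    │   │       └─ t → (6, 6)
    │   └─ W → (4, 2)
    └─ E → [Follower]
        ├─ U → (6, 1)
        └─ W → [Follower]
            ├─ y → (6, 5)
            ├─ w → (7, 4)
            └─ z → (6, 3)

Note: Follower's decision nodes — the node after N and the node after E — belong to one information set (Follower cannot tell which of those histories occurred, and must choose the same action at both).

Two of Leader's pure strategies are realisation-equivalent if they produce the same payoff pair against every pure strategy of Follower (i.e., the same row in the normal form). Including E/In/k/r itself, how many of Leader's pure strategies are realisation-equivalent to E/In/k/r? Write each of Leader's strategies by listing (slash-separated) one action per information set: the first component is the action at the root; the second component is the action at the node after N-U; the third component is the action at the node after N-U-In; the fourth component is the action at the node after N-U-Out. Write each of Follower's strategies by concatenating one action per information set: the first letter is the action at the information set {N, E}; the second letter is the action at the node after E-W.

8

Row for E/In/k/r (columns Uy, Uw, Uz, Wy, Ww, Wz): (6,1) (6,1) (6,1) (6,5) (7,4) (6,3).
Under E/In/k/r, Leader's choice at the node after N-U and at the node after N-U-In and at the node after N-U-Out can never be reached regardless of what Follower does, so varying those choices leaves every outcome unchanged.
Holding the reachable choices fixed and varying the unreachable ones freely already gives 2 × 2 × 2 = 8 equivalent strategies.
No other strategy reproduces this row, so those 8 are the full class: E/In/f/r, E/In/f/t, E/In/k/r, E/In/k/t, E/Out/f/r, E/Out/f/t, E/Out/k/r, E/Out/k/t.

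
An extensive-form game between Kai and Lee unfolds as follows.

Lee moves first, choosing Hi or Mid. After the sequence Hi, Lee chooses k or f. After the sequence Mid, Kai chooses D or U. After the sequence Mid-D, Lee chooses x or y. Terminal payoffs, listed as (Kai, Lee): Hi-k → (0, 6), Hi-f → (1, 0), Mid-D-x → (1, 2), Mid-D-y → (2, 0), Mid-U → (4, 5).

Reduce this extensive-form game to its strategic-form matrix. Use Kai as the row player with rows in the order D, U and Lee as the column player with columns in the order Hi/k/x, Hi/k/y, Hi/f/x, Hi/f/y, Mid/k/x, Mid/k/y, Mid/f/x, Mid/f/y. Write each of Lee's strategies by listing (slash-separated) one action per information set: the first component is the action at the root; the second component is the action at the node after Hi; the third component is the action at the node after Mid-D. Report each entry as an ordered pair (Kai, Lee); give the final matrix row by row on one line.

D: (0,6) (0,6) (1,0) (1,0) (1,2) (2,0) (1,2) (2,0) | U: (0,6) (0,6) (1,0) (1,0) (4,5) (4,5) (4,5) (4,5)

Row D: Hi/k/x→(0,6), Hi/k/y→(0,6), Hi/f/x→(1,0), Hi/f/y→(1,0), Mid/k/x→(1,2), Mid/k/y→(2,0), Mid/f/x→(1,2), Mid/f/y→(2,0)
Row U: Hi/k/x→(0,6), Hi/k/y→(0,6), Hi/f/x→(1,0), Hi/f/y→(1,0), Mid/k/x→(4,5), Mid/k/y→(4,5), Mid/f/x→(4,5), Mid/f/y→(4,5)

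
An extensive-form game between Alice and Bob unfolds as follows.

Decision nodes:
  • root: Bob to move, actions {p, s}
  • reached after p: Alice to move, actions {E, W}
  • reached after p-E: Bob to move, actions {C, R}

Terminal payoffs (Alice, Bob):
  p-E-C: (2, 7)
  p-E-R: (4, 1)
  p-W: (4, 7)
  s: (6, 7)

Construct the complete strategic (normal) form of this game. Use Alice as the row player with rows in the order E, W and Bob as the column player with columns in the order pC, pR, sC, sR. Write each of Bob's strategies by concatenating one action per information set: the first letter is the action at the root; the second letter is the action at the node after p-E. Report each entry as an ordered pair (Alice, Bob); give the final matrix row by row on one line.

E: (2,7) (4,1) (6,7) (6,7) | W: (4,7) (4,7) (6,7) (6,7)

Row E: pC→(2,7), pR→(4,1), sC→(6,7), sR→(6,7)
Row W: pC→(4,7), pR→(4,7), sC→(6,7), sR→(6,7)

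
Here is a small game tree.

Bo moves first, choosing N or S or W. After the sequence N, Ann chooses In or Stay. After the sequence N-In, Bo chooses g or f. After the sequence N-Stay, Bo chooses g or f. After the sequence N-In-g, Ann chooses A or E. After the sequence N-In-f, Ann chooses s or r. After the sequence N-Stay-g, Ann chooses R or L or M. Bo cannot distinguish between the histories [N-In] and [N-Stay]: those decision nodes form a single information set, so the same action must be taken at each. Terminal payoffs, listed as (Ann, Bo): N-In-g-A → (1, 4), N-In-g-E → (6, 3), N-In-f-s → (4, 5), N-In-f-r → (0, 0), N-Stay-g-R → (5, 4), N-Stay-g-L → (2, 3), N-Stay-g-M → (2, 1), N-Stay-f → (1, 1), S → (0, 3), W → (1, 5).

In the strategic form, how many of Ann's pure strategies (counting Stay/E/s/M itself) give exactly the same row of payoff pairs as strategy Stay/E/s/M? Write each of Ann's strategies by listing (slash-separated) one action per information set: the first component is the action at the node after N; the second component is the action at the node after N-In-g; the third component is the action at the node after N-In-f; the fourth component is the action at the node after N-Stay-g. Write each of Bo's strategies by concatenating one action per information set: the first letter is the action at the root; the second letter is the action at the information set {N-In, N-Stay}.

4

Row for Stay/E/s/M (columns Ng, Nf, Sg, Sf, Wg, Wf): (2,1) (1,1) (0,3) (0,3) (1,5) (1,5).
Under Stay/E/s/M, Ann's choice at the node after N-In-g and at the node after N-In-f can never be reached regardless of what Bo does, so varying those choices leaves every outcome unchanged.
Holding the reachable choices fixed and varying the unreachable ones freely already gives 2 × 2 = 4 equivalent strategies.
No other strategy reproduces this row, so those 4 are the full class: Stay/A/s/M, Stay/A/r/M, Stay/E/s/M, Stay/E/r/M.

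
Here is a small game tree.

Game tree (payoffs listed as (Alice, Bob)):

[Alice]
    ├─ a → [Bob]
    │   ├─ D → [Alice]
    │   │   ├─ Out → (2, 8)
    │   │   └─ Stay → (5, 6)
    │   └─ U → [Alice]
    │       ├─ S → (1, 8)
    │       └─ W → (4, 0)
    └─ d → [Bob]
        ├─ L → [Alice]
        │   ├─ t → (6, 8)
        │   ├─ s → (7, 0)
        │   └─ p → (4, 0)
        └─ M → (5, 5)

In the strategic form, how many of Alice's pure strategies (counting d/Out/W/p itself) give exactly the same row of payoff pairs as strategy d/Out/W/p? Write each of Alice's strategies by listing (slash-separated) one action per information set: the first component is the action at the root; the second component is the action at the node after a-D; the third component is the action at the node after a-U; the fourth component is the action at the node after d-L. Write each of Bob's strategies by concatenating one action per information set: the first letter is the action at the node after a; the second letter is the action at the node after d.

4

Row for d/Out/W/p (columns DL, DM, UL, UM): (4,0) (5,5) (4,0) (5,5).
Under d/Out/W/p, Alice's choice at the node after a-D and at the node after a-U can never be reached regardless of what Bob does, so varying those choices leaves every outcome unchanged.
Holding the reachable choices fixed and varying the unreachable ones freely already gives 2 × 2 = 4 equivalent strategies.
No other strategy reproduces this row, so those 4 are the full class: d/Out/S/p, d/Out/W/p, d/Stay/S/p, d/Stay/W/p.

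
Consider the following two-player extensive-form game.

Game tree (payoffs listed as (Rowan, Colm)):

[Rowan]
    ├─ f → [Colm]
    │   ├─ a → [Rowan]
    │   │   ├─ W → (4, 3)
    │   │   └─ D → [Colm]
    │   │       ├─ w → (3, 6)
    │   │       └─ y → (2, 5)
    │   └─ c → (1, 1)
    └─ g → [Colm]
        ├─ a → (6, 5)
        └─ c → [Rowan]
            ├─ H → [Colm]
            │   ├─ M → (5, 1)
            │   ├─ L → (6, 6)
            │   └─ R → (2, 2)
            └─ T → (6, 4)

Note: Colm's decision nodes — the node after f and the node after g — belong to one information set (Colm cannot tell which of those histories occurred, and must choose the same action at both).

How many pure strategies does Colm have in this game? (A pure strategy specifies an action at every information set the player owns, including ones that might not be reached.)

Colm owns the information set {f, g} with actions {a, c} — two choices.
Colm owns the node after f-a-D with actions {w, y} — two choices.
Colm owns the node after g-c-H with actions {M, L, R} — three choices.
A pure strategy fixes one action at each information set independently, so the count is the product 2 × 2 × 3 = 12.

12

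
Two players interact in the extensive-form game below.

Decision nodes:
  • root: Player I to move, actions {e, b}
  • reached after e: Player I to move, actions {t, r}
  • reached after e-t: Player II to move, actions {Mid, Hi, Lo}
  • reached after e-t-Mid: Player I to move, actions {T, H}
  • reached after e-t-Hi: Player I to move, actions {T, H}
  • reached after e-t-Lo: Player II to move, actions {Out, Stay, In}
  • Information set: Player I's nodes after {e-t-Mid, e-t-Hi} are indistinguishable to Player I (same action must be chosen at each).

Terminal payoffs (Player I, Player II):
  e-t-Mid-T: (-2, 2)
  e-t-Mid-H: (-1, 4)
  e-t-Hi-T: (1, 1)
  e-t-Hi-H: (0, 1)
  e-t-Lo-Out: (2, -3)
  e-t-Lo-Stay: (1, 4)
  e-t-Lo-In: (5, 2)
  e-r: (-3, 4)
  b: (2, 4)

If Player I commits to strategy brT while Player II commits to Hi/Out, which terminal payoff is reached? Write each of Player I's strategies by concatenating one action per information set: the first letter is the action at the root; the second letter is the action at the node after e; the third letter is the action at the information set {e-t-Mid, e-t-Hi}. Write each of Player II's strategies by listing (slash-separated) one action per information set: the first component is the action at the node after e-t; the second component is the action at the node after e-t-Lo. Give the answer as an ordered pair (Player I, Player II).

Trace the play path from the root:
  Player I plays b
→ terminal payoff (2, 4).
(Player I's choice at the node after e is never reached on this path, so it doesn't affect the outcome.)

(2, 4)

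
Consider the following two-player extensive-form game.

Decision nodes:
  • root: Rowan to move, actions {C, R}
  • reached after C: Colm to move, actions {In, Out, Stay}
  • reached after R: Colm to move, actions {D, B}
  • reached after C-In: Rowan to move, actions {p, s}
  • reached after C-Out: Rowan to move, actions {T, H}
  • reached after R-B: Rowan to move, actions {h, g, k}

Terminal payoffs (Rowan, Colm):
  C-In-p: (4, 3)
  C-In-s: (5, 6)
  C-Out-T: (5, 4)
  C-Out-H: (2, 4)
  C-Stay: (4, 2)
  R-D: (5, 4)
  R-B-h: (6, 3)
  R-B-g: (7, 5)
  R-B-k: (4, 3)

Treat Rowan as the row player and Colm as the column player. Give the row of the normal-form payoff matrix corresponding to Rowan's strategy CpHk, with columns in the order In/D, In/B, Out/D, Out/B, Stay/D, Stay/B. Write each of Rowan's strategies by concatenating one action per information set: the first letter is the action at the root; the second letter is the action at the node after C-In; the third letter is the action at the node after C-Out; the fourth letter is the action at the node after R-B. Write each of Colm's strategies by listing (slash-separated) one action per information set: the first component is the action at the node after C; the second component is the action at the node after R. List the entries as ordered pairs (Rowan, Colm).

(4,3) (4,3) (2,4) (2,4) (4,2) (4,2)

vs In/D: Rowan plays C → Colm plays In at [C] → Rowan plays p at [C-In] → (4, 3)
vs In/B: Rowan plays C → Colm plays In at [C] → Rowan plays p at [C-In] → (4, 3)
vs Out/D: Rowan plays C → Colm plays Out at [C] → Rowan plays H at [C-Out] → (2, 4)
vs Out/B: Rowan plays C → Colm plays Out at [C] → Rowan plays H at [C-Out] → (2, 4)
vs Stay/D: Rowan plays C → Colm plays Stay at [C] → (4, 2)
vs Stay/B: Rowan plays C → Colm plays Stay at [C] → (4, 2)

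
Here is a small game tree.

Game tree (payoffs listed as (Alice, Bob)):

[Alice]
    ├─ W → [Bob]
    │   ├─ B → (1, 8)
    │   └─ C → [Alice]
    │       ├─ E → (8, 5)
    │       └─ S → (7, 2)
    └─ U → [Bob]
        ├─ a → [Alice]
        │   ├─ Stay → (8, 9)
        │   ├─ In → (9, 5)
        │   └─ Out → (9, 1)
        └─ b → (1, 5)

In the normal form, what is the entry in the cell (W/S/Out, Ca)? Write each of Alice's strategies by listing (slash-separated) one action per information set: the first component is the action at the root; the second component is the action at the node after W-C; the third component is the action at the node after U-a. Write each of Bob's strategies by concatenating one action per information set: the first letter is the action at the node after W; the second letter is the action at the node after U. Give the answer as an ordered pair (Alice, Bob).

Trace the play path from the root:
  Alice plays W
  Bob plays C at [W]
  Alice plays S at [W-C]
→ terminal payoff (7, 2).
(Alice's choice at the node after U-a is never reached on this path, so it doesn't affect the outcome.)

(7, 2)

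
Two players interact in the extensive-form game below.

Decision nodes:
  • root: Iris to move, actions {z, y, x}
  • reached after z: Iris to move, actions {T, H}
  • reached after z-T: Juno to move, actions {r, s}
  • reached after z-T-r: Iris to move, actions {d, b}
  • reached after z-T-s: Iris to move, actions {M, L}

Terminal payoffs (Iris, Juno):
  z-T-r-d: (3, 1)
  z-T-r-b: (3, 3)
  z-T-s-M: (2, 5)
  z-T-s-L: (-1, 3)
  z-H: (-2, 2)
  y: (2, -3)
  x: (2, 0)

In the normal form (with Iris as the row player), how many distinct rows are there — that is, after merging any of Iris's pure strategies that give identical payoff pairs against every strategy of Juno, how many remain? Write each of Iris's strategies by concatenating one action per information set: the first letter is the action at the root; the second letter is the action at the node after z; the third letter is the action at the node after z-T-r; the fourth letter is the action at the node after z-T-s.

Iris has 24 pure strategies: zTdM, zTdL, zTbM, zTbL, zHdM, zHdL, zHbM, zHbL, yTdM, yTdL, yTbM, yTbL, yHdM, yHdL, yHbM, yHbL, xTdM, xTdL, xTbM, xTbL, xHdM, xHdL, xHbM, xHbL. Columns: r, s.
{zTdM} → row (3,1) (2,5)
{zTdL} → row (3,1) (-1,3)
{zTbM} → row (3,3) (2,5)
{zTbL} → row (3,3) (-1,3)
{zHdM, zHdL, zHbM, zHbL} → row (-2,2) (-2,2)
{yTdM, yTdL, yTbM, yTbL, yHdM, yHdL, yHbM, yHbL} → row (2,-3) (2,-3)
{xTdM, xTdL, xTbM, xTbL, xHdM, xHdL, xHbM, xHbL} → row (2,0) (2,0)
That's 7 distinct rows out of 24 strategies.

7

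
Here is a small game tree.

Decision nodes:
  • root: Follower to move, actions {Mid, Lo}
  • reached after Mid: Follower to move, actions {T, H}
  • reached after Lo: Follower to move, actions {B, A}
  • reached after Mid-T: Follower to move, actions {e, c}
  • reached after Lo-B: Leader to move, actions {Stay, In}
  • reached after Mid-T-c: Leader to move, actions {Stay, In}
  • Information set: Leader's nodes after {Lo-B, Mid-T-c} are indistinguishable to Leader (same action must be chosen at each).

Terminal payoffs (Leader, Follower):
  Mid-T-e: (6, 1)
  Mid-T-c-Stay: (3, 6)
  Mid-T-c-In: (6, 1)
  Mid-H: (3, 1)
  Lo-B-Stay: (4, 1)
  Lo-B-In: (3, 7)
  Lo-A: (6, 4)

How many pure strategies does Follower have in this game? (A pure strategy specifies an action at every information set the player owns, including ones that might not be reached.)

Follower owns the root with actions {Mid, Lo} — two choices.
Follower owns the node after Mid with actions {T, H} — two choices.
Follower owns the node after Lo with actions {B, A} — two choices.
Follower owns the node after Mid-T with actions {e, c} — two choices.
A pure strategy fixes one action at each information set independently, so the count is the product 2 × 2 × 2 × 2 = 16.
(For reference, Leader has 2 pure strategies, giving a 16×2 normal-form matrix.)

16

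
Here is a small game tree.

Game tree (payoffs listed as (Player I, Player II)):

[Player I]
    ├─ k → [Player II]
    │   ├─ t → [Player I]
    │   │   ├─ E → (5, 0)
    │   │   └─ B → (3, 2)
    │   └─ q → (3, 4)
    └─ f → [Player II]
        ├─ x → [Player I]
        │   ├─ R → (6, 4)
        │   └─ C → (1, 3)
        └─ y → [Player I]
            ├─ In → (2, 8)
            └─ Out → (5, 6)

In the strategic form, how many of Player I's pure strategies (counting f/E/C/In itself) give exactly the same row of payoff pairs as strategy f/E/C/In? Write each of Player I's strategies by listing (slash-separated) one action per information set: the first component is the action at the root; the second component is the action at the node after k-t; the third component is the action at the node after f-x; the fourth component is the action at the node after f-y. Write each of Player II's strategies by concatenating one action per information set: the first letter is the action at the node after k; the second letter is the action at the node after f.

Row for f/E/C/In (columns tx, ty, qx, qy): (1,3) (2,8) (1,3) (2,8).
Under f/E/C/In, Player I's choice at the node after k-t can never be reached regardless of what Player II does, so varying those choices leaves every outcome unchanged.
Holding the reachable choices fixed and varying the unreachable one freely already gives 2 equivalent strategies.
No other strategy reproduces this row, so those 2 are the full class: f/E/C/In, f/B/C/In.

2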